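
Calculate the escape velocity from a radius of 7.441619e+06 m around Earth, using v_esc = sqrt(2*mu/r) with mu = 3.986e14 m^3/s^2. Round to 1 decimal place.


Step 1: 2*mu/r = 2 * 3.986e14 / 7.441619e+06 = 107127225.9437
Step 2: v_esc = sqrt(107127225.9437) = 10350.2 m/s

10350.2


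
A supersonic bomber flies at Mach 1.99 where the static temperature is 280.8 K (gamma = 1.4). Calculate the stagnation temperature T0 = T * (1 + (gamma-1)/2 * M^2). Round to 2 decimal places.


Step 1: (gamma-1)/2 = 0.2
Step 2: M^2 = 3.9601
Step 3: 1 + 0.2 * 3.9601 = 1.79202
Step 4: T0 = 280.8 * 1.79202 = 503.20 K

503.20


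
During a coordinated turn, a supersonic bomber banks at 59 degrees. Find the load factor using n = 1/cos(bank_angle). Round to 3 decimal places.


Step 1: Convert 59 degrees to radians = 1.029744
Step 2: cos(59 deg) = 0.515038
Step 3: n = 1 / 0.515038 = 1.942

1.942


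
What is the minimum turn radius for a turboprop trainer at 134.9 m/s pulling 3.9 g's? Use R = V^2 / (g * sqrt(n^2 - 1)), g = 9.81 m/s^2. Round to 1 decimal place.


Step 1: V^2 = 134.9^2 = 18198.01
Step 2: n^2 - 1 = 3.9^2 - 1 = 14.21
Step 3: sqrt(14.21) = 3.769615
Step 4: R = 18198.01 / (9.81 * 3.769615) = 492.1 m

492.1


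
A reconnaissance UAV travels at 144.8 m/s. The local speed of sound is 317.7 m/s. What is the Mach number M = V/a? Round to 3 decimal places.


Step 1: M = V / a = 144.8 / 317.7
Step 2: M = 0.456

0.456


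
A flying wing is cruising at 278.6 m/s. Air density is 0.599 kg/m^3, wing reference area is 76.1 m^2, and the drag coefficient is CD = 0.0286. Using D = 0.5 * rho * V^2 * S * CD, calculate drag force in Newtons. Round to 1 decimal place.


Step 1: Dynamic pressure q = 0.5 * 0.599 * 278.6^2 = 23246.579 Pa
Step 2: Drag D = q * S * CD = 23246.579 * 76.1 * 0.0286
Step 3: D = 50595.2 N

50595.2


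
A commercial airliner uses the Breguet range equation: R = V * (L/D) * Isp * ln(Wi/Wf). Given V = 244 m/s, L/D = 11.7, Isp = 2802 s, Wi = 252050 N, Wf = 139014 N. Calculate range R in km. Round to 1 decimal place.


Step 1: Coefficient = V * (L/D) * Isp = 244 * 11.7 * 2802 = 7999149.6 m
Step 2: Wi/Wf = 252050 / 139014 = 1.813127
Step 3: ln(1.813127) = 0.595053
Step 4: R = 7999149.6 * 0.595053 = 4759916.6 m = 4759.9 km

4759.9


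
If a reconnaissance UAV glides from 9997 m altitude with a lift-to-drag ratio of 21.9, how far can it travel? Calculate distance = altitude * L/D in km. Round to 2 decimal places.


Step 1: Glide distance = altitude * L/D = 9997 * 21.9 = 218934.3 m
Step 2: Convert to km: 218934.3 / 1000 = 218.93 km

218.93


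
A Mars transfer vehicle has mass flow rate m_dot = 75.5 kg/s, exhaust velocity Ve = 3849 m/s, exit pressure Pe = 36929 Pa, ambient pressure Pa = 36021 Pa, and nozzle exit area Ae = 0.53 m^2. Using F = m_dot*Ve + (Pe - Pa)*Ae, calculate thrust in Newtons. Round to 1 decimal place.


Step 1: Momentum thrust = m_dot * Ve = 75.5 * 3849 = 290599.5 N
Step 2: Pressure thrust = (Pe - Pa) * Ae = (36929 - 36021) * 0.53 = 481.24 N
Step 3: Total thrust F = 290599.5 + 481.24 = 291080.7 N

291080.7


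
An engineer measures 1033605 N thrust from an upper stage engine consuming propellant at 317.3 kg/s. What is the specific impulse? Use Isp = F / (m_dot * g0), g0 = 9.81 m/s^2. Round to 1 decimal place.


Step 1: m_dot * g0 = 317.3 * 9.81 = 3112.71
Step 2: Isp = 1033605 / 3112.71 = 332.1 s

332.1


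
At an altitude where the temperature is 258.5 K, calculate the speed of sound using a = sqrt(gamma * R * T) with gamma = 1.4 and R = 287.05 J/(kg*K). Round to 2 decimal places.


Step 1: gamma * R * T = 1.4 * 287.05 * 258.5 = 103883.395
Step 2: a = sqrt(103883.395) = 322.31 m/s

322.31


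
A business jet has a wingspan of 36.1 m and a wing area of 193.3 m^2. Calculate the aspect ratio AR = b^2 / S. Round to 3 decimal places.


Step 1: b^2 = 36.1^2 = 1303.21
Step 2: AR = 1303.21 / 193.3 = 6.742

6.742


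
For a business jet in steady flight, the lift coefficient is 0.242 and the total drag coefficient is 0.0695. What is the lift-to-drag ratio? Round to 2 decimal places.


Step 1: L/D = CL / CD = 0.242 / 0.0695
Step 2: L/D = 3.48

3.48


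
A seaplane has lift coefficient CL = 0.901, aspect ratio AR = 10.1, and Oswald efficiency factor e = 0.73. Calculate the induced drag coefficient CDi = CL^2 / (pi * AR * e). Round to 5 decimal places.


Step 1: CL^2 = 0.901^2 = 0.811801
Step 2: pi * AR * e = 3.14159 * 10.1 * 0.73 = 23.162963
Step 3: CDi = 0.811801 / 23.162963 = 0.03505

0.03505


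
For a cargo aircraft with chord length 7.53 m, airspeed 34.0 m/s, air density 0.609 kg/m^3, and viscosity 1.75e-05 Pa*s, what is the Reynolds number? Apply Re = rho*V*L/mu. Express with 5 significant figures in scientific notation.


Step 1: Numerator = rho * V * L = 0.609 * 34.0 * 7.53 = 155.91618
Step 2: Re = 155.91618 / 1.75e-05
Step 3: Re = 8.9095e+06

8.9095e+06


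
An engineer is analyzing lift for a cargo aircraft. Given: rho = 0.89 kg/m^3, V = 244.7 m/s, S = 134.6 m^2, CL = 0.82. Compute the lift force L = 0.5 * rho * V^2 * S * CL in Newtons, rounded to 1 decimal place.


Step 1: Calculate dynamic pressure q = 0.5 * 0.89 * 244.7^2 = 0.5 * 0.89 * 59878.09 = 26645.75 Pa
Step 2: Multiply by wing area and lift coefficient: L = 26645.75 * 134.6 * 0.82
Step 3: L = 3586517.9567 * 0.82 = 2940944.7 N

2940944.7


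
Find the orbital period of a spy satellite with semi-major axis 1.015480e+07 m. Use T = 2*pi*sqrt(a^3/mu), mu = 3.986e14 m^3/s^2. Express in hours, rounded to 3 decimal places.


Step 1: a^3 / mu = 1.047163e+21 / 3.986e14 = 2.627101e+06
Step 2: sqrt(2.627101e+06) = 1620.8335 s
Step 3: T = 2*pi * 1620.8335 = 10184.0 s
Step 4: T in hours = 10184.0 / 3600 = 2.829 hours

2.829


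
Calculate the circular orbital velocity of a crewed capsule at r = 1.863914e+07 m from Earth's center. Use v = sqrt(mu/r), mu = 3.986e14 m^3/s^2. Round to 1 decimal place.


Step 1: mu / r = 3.986e14 / 1.863914e+07 = 21385106.8236
Step 2: v = sqrt(21385106.8236) = 4624.4 m/s

4624.4


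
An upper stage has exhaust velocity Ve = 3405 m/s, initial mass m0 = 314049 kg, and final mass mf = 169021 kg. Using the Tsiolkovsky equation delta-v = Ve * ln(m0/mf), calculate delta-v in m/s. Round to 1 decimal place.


Step 1: Mass ratio m0/mf = 314049 / 169021 = 1.858047
Step 2: ln(1.858047) = 0.619526
Step 3: delta-v = 3405 * 0.619526 = 2109.5 m/s

2109.5


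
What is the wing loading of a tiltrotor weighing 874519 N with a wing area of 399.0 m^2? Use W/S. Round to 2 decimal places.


Step 1: Wing loading = W / S = 874519 / 399.0
Step 2: Wing loading = 2191.78 N/m^2

2191.78


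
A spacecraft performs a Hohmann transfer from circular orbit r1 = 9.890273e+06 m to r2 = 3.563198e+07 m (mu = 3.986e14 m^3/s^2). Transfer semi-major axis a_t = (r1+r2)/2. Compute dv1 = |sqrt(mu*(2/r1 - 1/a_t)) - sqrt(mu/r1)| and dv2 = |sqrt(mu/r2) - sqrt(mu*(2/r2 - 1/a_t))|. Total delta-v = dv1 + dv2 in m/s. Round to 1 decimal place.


Step 1: Transfer semi-major axis a_t = (9.890273e+06 + 3.563198e+07) / 2 = 2.276113e+07 m
Step 2: v1 (circular at r1) = sqrt(mu/r1) = 6348.4 m/s
Step 3: v_t1 = sqrt(mu*(2/r1 - 1/a_t)) = 7943.06 m/s
Step 4: dv1 = |7943.06 - 6348.4| = 1594.65 m/s
Step 5: v2 (circular at r2) = 3344.63 m/s, v_t2 = 2204.73 m/s
Step 6: dv2 = |3344.63 - 2204.73| = 1139.9 m/s
Step 7: Total delta-v = 1594.65 + 1139.9 = 2734.6 m/s

2734.6


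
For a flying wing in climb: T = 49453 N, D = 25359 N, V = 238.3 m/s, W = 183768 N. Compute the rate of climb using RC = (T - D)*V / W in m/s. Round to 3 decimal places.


Step 1: Excess thrust = T - D = 49453 - 25359 = 24094 N
Step 2: Excess power = 24094 * 238.3 = 5741600.2 W
Step 3: RC = 5741600.2 / 183768 = 31.244 m/s

31.244


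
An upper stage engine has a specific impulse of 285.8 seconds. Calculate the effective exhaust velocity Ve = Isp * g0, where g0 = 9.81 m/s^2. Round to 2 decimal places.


Step 1: Ve = Isp * g0 = 285.8 * 9.81
Step 2: Ve = 2803.70 m/s

2803.70


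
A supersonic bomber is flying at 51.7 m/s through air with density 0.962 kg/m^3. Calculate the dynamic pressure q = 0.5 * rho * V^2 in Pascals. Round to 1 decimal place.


Step 1: V^2 = 51.7^2 = 2672.89
Step 2: q = 0.5 * 0.962 * 2672.89
Step 3: q = 1285.7 Pa

1285.7


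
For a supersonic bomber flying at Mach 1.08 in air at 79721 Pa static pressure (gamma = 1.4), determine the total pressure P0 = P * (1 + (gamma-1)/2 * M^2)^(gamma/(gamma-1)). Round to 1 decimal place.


Step 1: (gamma-1)/2 * M^2 = 0.2 * 1.1664 = 0.23328
Step 2: 1 + 0.23328 = 1.23328
Step 3: Exponent gamma/(gamma-1) = 3.5
Step 4: P0 = 79721 * 1.23328^3.5 = 166069.0 Pa

166069.0


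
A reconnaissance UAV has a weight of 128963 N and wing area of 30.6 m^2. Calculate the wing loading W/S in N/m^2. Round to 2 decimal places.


Step 1: Wing loading = W / S = 128963 / 30.6
Step 2: Wing loading = 4214.48 N/m^2

4214.48


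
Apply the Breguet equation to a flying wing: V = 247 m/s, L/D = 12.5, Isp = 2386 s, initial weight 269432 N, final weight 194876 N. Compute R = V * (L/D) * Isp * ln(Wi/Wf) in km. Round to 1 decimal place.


Step 1: Coefficient = V * (L/D) * Isp = 247 * 12.5 * 2386 = 7366775.0 m
Step 2: Wi/Wf = 269432 / 194876 = 1.382582
Step 3: ln(1.382582) = 0.323953
Step 4: R = 7366775.0 * 0.323953 = 2386485.8 m = 2386.5 km

2386.5


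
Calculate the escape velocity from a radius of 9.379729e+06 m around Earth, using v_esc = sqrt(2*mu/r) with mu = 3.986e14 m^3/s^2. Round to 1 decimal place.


Step 1: 2*mu/r = 2 * 3.986e14 / 9.379729e+06 = 84991794.5391
Step 2: v_esc = sqrt(84991794.5391) = 9219.1 m/s

9219.1


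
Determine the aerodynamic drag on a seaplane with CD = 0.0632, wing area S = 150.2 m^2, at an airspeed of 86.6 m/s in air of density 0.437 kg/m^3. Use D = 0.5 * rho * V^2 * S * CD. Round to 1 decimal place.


Step 1: Dynamic pressure q = 0.5 * 0.437 * 86.6^2 = 1638.6539 Pa
Step 2: Drag D = q * S * CD = 1638.6539 * 150.2 * 0.0632
Step 3: D = 15555.2 N

15555.2


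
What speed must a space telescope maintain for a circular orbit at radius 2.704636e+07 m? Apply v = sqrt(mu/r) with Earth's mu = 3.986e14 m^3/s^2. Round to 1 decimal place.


Step 1: mu / r = 3.986e14 / 2.704636e+07 = 14737657.8586
Step 2: v = sqrt(14737657.8586) = 3839.0 m/s

3839.0


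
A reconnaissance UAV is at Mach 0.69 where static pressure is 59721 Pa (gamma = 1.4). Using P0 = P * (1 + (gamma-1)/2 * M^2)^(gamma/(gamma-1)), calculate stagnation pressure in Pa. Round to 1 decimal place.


Step 1: (gamma-1)/2 * M^2 = 0.2 * 0.4761 = 0.09522
Step 2: 1 + 0.09522 = 1.09522
Step 3: Exponent gamma/(gamma-1) = 3.5
Step 4: P0 = 59721 * 1.09522^3.5 = 82107.3 Pa

82107.3


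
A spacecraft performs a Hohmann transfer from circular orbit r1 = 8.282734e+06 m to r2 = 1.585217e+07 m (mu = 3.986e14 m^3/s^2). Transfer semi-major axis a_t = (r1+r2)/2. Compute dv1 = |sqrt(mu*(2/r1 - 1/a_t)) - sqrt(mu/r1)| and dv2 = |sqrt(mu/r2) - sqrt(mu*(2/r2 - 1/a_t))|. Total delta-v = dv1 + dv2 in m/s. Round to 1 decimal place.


Step 1: Transfer semi-major axis a_t = (8.282734e+06 + 1.585217e+07) / 2 = 1.206745e+07 m
Step 2: v1 (circular at r1) = sqrt(mu/r1) = 6937.16 m/s
Step 3: v_t1 = sqrt(mu*(2/r1 - 1/a_t)) = 7950.94 m/s
Step 4: dv1 = |7950.94 - 6937.16| = 1013.78 m/s
Step 5: v2 (circular at r2) = 5014.46 m/s, v_t2 = 4154.35 m/s
Step 6: dv2 = |5014.46 - 4154.35| = 860.11 m/s
Step 7: Total delta-v = 1013.78 + 860.11 = 1873.9 m/s

1873.9


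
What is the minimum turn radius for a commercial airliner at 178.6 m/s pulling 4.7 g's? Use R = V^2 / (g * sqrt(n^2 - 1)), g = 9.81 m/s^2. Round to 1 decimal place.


Step 1: V^2 = 178.6^2 = 31897.96
Step 2: n^2 - 1 = 4.7^2 - 1 = 21.09
Step 3: sqrt(21.09) = 4.592385
Step 4: R = 31897.96 / (9.81 * 4.592385) = 708.0 m

708.0


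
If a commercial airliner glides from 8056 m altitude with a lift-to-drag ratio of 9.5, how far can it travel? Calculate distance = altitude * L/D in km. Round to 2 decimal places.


Step 1: Glide distance = altitude * L/D = 8056 * 9.5 = 76532.0 m
Step 2: Convert to km: 76532.0 / 1000 = 76.53 km

76.53


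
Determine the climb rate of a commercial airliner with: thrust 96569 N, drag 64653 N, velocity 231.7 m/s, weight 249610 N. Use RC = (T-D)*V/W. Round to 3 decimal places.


Step 1: Excess thrust = T - D = 96569 - 64653 = 31916 N
Step 2: Excess power = 31916 * 231.7 = 7394937.2 W
Step 3: RC = 7394937.2 / 249610 = 29.626 m/s

29.626


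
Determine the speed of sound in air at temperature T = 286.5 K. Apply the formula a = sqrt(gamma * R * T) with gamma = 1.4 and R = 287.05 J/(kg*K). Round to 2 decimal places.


Step 1: gamma * R * T = 1.4 * 287.05 * 286.5 = 115135.755
Step 2: a = sqrt(115135.755) = 339.32 m/s

339.32


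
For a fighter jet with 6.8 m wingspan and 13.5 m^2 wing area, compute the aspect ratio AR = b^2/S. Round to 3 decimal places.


Step 1: b^2 = 6.8^2 = 46.24
Step 2: AR = 46.24 / 13.5 = 3.425

3.425


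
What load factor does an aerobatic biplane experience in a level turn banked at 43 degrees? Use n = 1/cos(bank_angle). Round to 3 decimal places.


Step 1: Convert 43 degrees to radians = 0.750492
Step 2: cos(43 deg) = 0.731354
Step 3: n = 1 / 0.731354 = 1.367

1.367


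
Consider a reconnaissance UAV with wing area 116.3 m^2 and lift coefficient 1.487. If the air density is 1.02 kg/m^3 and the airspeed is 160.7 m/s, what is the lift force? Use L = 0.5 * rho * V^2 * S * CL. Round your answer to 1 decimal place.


Step 1: Calculate dynamic pressure q = 0.5 * 1.02 * 160.7^2 = 0.5 * 1.02 * 25824.49 = 13170.4899 Pa
Step 2: Multiply by wing area and lift coefficient: L = 13170.4899 * 116.3 * 1.487
Step 3: L = 1531727.9754 * 1.487 = 2277679.5 N

2277679.5


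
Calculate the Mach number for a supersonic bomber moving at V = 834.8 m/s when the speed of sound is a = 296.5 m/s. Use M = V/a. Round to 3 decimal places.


Step 1: M = V / a = 834.8 / 296.5
Step 2: M = 2.816

2.816


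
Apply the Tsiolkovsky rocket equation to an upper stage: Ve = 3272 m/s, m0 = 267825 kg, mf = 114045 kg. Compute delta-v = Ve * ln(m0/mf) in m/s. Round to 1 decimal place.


Step 1: Mass ratio m0/mf = 267825 / 114045 = 2.348415
Step 2: ln(2.348415) = 0.853741
Step 3: delta-v = 3272 * 0.853741 = 2793.4 m/s

2793.4


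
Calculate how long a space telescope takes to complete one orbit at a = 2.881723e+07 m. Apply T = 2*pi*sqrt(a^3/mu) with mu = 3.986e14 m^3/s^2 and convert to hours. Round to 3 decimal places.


Step 1: a^3 / mu = 2.393077e+22 / 3.986e14 = 6.003706e+07
Step 2: sqrt(6.003706e+07) = 7748.3584 s
Step 3: T = 2*pi * 7748.3584 = 48684.37 s
Step 4: T in hours = 48684.37 / 3600 = 13.523 hours

13.523


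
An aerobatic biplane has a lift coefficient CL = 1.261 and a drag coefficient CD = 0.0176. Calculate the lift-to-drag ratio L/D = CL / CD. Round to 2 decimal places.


Step 1: L/D = CL / CD = 1.261 / 0.0176
Step 2: L/D = 71.65

71.65


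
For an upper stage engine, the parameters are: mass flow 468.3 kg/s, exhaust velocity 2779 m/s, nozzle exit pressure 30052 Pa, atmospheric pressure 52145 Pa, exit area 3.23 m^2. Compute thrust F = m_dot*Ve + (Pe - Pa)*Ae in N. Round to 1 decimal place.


Step 1: Momentum thrust = m_dot * Ve = 468.3 * 2779 = 1301405.7 N
Step 2: Pressure thrust = (Pe - Pa) * Ae = (30052 - 52145) * 3.23 = -71360.39 N
Step 3: Total thrust F = 1301405.7 + -71360.39 = 1230045.3 N

1230045.3


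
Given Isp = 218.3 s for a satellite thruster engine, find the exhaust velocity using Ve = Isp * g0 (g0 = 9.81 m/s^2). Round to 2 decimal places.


Step 1: Ve = Isp * g0 = 218.3 * 9.81
Step 2: Ve = 2141.52 m/s

2141.52


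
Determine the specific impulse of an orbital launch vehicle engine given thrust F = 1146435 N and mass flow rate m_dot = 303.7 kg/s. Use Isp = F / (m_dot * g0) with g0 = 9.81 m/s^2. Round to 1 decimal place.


Step 1: m_dot * g0 = 303.7 * 9.81 = 2979.3
Step 2: Isp = 1146435 / 2979.3 = 384.8 s

384.8


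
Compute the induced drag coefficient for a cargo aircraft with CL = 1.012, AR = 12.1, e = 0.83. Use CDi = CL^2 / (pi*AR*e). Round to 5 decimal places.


Step 1: CL^2 = 1.012^2 = 1.024144
Step 2: pi * AR * e = 3.14159 * 12.1 * 0.83 = 31.551015
Step 3: CDi = 1.024144 / 31.551015 = 0.03246

0.03246


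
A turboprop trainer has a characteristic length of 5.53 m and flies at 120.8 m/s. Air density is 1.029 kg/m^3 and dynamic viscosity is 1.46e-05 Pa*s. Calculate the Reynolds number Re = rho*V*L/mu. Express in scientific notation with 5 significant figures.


Step 1: Numerator = rho * V * L = 1.029 * 120.8 * 5.53 = 687.396696
Step 2: Re = 687.396696 / 1.46e-05
Step 3: Re = 4.7082e+07

4.7082e+07


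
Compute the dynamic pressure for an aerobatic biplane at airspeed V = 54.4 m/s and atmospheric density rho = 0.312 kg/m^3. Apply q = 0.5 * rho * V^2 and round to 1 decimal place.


Step 1: V^2 = 54.4^2 = 2959.36
Step 2: q = 0.5 * 0.312 * 2959.36
Step 3: q = 461.7 Pa

461.7


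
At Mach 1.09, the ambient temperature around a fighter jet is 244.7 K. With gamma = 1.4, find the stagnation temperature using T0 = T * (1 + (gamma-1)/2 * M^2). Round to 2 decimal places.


Step 1: (gamma-1)/2 = 0.2
Step 2: M^2 = 1.1881
Step 3: 1 + 0.2 * 1.1881 = 1.23762
Step 4: T0 = 244.7 * 1.23762 = 302.85 K

302.85


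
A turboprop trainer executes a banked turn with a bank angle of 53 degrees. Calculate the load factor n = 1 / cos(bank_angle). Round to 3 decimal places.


Step 1: Convert 53 degrees to radians = 0.925025
Step 2: cos(53 deg) = 0.601815
Step 3: n = 1 / 0.601815 = 1.662

1.662


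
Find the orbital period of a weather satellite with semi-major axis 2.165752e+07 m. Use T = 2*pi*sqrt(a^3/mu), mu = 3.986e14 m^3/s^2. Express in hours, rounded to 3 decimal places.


Step 1: a^3 / mu = 1.015842e+22 / 3.986e14 = 2.548525e+07
Step 2: sqrt(2.548525e+07) = 5048.2917 s
Step 3: T = 2*pi * 5048.2917 = 31719.35 s
Step 4: T in hours = 31719.35 / 3600 = 8.811 hours

8.811


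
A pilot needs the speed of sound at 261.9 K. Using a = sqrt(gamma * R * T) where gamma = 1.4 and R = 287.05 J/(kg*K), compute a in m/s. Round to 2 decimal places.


Step 1: gamma * R * T = 1.4 * 287.05 * 261.9 = 105249.753
Step 2: a = sqrt(105249.753) = 324.42 m/s

324.42


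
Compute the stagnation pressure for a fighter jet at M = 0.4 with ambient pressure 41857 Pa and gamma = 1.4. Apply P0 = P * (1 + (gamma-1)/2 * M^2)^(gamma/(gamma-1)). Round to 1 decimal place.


Step 1: (gamma-1)/2 * M^2 = 0.2 * 0.16 = 0.032
Step 2: 1 + 0.032 = 1.032
Step 3: Exponent gamma/(gamma-1) = 3.5
Step 4: P0 = 41857 * 1.032^3.5 = 46735.5 Pa

46735.5


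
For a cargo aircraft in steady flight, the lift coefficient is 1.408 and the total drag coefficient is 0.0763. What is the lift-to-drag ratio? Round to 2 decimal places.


Step 1: L/D = CL / CD = 1.408 / 0.0763
Step 2: L/D = 18.45

18.45


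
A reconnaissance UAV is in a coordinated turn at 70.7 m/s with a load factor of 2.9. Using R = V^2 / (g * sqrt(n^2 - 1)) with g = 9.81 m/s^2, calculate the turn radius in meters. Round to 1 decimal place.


Step 1: V^2 = 70.7^2 = 4998.49
Step 2: n^2 - 1 = 2.9^2 - 1 = 7.41
Step 3: sqrt(7.41) = 2.722132
Step 4: R = 4998.49 / (9.81 * 2.722132) = 187.2 m

187.2


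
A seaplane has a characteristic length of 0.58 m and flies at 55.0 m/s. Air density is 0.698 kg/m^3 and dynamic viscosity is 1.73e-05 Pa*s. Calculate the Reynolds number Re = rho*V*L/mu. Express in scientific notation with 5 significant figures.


Step 1: Numerator = rho * V * L = 0.698 * 55.0 * 0.58 = 22.2662
Step 2: Re = 22.2662 / 1.73e-05
Step 3: Re = 1.2871e+06

1.2871e+06


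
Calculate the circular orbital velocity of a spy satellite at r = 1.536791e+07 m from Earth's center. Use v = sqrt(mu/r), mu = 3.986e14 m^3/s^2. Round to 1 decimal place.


Step 1: mu / r = 3.986e14 / 1.536791e+07 = 25937163.8694
Step 2: v = sqrt(25937163.8694) = 5092.9 m/s

5092.9


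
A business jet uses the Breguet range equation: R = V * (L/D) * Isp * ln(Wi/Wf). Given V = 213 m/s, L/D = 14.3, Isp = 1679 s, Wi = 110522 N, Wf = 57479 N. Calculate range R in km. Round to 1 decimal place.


Step 1: Coefficient = V * (L/D) * Isp = 213 * 14.3 * 1679 = 5114066.1 m
Step 2: Wi/Wf = 110522 / 57479 = 1.922824
Step 3: ln(1.922824) = 0.653795
Step 4: R = 5114066.1 * 0.653795 = 3343550.5 m = 3343.6 km

3343.6


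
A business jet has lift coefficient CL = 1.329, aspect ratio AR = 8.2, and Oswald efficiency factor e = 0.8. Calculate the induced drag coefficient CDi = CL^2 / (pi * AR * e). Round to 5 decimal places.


Step 1: CL^2 = 1.329^2 = 1.766241
Step 2: pi * AR * e = 3.14159 * 8.2 * 0.8 = 20.608848
Step 3: CDi = 1.766241 / 20.608848 = 0.08570

0.08570


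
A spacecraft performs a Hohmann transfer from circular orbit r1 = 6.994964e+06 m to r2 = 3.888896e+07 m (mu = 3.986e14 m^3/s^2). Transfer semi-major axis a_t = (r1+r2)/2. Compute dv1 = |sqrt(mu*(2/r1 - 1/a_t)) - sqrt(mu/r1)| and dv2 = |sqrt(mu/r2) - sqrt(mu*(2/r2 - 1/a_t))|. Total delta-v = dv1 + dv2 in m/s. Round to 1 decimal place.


Step 1: Transfer semi-major axis a_t = (6.994964e+06 + 3.888896e+07) / 2 = 2.294196e+07 m
Step 2: v1 (circular at r1) = sqrt(mu/r1) = 7548.76 m/s
Step 3: v_t1 = sqrt(mu*(2/r1 - 1/a_t)) = 9828.2 m/s
Step 4: dv1 = |9828.2 - 7548.76| = 2279.43 m/s
Step 5: v2 (circular at r2) = 3201.51 m/s, v_t2 = 1767.8 m/s
Step 6: dv2 = |3201.51 - 1767.8| = 1433.72 m/s
Step 7: Total delta-v = 2279.43 + 1433.72 = 3713.1 m/s

3713.1


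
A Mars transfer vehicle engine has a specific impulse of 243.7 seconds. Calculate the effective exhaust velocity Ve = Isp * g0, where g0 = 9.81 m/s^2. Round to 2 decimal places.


Step 1: Ve = Isp * g0 = 243.7 * 9.81
Step 2: Ve = 2390.70 m/s

2390.70


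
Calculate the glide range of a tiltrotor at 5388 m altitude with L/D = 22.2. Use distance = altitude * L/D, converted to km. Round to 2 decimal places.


Step 1: Glide distance = altitude * L/D = 5388 * 22.2 = 119613.6 m
Step 2: Convert to km: 119613.6 / 1000 = 119.61 km

119.61


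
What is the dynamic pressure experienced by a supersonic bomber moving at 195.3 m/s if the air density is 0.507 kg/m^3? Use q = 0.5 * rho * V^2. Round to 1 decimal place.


Step 1: V^2 = 195.3^2 = 38142.09
Step 2: q = 0.5 * 0.507 * 38142.09
Step 3: q = 9669.0 Pa

9669.0


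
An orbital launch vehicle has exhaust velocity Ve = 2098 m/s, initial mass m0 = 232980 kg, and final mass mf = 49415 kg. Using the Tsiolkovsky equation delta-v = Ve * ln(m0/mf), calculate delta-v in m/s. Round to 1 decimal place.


Step 1: Mass ratio m0/mf = 232980 / 49415 = 4.714763
Step 2: ln(4.714763) = 1.550699
Step 3: delta-v = 2098 * 1.550699 = 3253.4 m/s

3253.4


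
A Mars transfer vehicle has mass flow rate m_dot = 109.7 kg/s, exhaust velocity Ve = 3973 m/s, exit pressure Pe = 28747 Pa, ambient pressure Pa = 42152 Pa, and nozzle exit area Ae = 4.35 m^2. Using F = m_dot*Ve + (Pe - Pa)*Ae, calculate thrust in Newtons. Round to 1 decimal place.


Step 1: Momentum thrust = m_dot * Ve = 109.7 * 3973 = 435838.1 N
Step 2: Pressure thrust = (Pe - Pa) * Ae = (28747 - 42152) * 4.35 = -58311.75 N
Step 3: Total thrust F = 435838.1 + -58311.75 = 377526.4 N

377526.4


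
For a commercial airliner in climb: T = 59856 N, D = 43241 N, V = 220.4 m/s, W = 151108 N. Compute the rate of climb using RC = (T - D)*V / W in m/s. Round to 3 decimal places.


Step 1: Excess thrust = T - D = 59856 - 43241 = 16615 N
Step 2: Excess power = 16615 * 220.4 = 3661946.0 W
Step 3: RC = 3661946.0 / 151108 = 24.234 m/s

24.234


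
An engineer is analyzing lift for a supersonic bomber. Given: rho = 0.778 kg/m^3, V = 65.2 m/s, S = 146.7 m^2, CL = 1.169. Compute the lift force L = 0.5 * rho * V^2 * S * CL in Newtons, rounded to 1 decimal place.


Step 1: Calculate dynamic pressure q = 0.5 * 0.778 * 65.2^2 = 0.5 * 0.778 * 4251.04 = 1653.6546 Pa
Step 2: Multiply by wing area and lift coefficient: L = 1653.6546 * 146.7 * 1.169
Step 3: L = 242591.124 * 1.169 = 283589.0 N

283589.0


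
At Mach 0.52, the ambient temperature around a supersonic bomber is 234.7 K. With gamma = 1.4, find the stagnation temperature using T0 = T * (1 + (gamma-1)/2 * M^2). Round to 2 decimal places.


Step 1: (gamma-1)/2 = 0.2
Step 2: M^2 = 0.2704
Step 3: 1 + 0.2 * 0.2704 = 1.05408
Step 4: T0 = 234.7 * 1.05408 = 247.39 K

247.39


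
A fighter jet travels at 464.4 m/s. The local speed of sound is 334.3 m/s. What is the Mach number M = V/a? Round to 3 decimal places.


Step 1: M = V / a = 464.4 / 334.3
Step 2: M = 1.389

1.389


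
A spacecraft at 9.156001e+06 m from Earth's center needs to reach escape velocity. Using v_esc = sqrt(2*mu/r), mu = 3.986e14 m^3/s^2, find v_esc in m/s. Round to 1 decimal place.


Step 1: 2*mu/r = 2 * 3.986e14 / 9.156001e+06 = 87068579.394
Step 2: v_esc = sqrt(87068579.394) = 9331.1 m/s

9331.1


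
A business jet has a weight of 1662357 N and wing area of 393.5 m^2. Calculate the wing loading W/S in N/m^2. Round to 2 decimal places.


Step 1: Wing loading = W / S = 1662357 / 393.5
Step 2: Wing loading = 4224.54 N/m^2

4224.54


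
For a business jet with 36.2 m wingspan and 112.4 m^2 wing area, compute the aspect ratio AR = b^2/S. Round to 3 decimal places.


Step 1: b^2 = 36.2^2 = 1310.44
Step 2: AR = 1310.44 / 112.4 = 11.659

11.659


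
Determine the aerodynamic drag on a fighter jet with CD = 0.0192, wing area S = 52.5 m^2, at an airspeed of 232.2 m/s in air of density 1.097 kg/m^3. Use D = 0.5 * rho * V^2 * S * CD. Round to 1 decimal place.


Step 1: Dynamic pressure q = 0.5 * 1.097 * 232.2^2 = 29573.3867 Pa
Step 2: Drag D = q * S * CD = 29573.3867 * 52.5 * 0.0192
Step 3: D = 29810.0 N

29810.0


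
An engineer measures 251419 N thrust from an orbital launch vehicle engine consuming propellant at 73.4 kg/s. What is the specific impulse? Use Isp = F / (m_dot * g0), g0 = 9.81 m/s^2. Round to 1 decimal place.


Step 1: m_dot * g0 = 73.4 * 9.81 = 720.05
Step 2: Isp = 251419 / 720.05 = 349.2 s

349.2


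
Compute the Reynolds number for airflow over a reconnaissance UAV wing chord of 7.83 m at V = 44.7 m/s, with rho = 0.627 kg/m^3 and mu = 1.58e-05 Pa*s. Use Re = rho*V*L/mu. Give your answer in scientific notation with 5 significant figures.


Step 1: Numerator = rho * V * L = 0.627 * 44.7 * 7.83 = 219.450627
Step 2: Re = 219.450627 / 1.58e-05
Step 3: Re = 1.3889e+07

1.3889e+07


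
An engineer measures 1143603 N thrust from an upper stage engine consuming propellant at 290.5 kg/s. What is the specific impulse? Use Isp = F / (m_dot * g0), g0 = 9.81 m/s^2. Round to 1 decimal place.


Step 1: m_dot * g0 = 290.5 * 9.81 = 2849.81
Step 2: Isp = 1143603 / 2849.81 = 401.3 s

401.3


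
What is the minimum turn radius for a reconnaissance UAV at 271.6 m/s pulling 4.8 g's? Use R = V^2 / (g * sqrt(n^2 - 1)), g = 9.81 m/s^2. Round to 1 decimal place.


Step 1: V^2 = 271.6^2 = 73766.56
Step 2: n^2 - 1 = 4.8^2 - 1 = 22.04
Step 3: sqrt(22.04) = 4.694678
Step 4: R = 73766.56 / (9.81 * 4.694678) = 1601.7 m

1601.7


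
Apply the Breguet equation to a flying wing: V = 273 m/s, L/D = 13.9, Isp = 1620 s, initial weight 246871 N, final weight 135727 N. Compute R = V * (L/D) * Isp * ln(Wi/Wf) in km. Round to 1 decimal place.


Step 1: Coefficient = V * (L/D) * Isp = 273 * 13.9 * 1620 = 6147414.0 m
Step 2: Wi/Wf = 246871 / 135727 = 1.818879
Step 3: ln(1.818879) = 0.59822
Step 4: R = 6147414.0 * 0.59822 = 3677508.6 m = 3677.5 km

3677.5


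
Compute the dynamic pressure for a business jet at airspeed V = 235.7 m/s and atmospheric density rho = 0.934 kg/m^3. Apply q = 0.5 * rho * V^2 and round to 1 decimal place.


Step 1: V^2 = 235.7^2 = 55554.49
Step 2: q = 0.5 * 0.934 * 55554.49
Step 3: q = 25943.9 Pa

25943.9


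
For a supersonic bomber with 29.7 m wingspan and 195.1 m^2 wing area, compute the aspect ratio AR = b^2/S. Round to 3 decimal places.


Step 1: b^2 = 29.7^2 = 882.09
Step 2: AR = 882.09 / 195.1 = 4.521

4.521


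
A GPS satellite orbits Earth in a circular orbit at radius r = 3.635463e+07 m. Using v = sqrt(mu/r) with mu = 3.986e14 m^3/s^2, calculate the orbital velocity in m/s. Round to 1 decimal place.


Step 1: mu / r = 3.986e14 / 3.635463e+07 = 10964215.5621
Step 2: v = sqrt(10964215.5621) = 3311.2 m/s

3311.2


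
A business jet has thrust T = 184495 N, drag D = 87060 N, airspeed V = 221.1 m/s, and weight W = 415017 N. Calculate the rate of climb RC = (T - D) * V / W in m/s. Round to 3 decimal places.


Step 1: Excess thrust = T - D = 184495 - 87060 = 97435 N
Step 2: Excess power = 97435 * 221.1 = 21542878.5 W
Step 3: RC = 21542878.5 / 415017 = 51.908 m/s

51.908


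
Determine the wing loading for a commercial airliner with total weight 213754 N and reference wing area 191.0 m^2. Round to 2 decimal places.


Step 1: Wing loading = W / S = 213754 / 191.0
Step 2: Wing loading = 1119.13 N/m^2

1119.13


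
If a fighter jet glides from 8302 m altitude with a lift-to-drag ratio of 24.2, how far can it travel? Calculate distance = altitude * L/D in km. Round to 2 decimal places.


Step 1: Glide distance = altitude * L/D = 8302 * 24.2 = 200908.4 m
Step 2: Convert to km: 200908.4 / 1000 = 200.91 km

200.91


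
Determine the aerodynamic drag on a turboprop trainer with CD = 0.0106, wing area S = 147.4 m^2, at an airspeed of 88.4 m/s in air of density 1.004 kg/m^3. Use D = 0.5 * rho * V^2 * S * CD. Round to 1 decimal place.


Step 1: Dynamic pressure q = 0.5 * 1.004 * 88.4^2 = 3922.9091 Pa
Step 2: Drag D = q * S * CD = 3922.9091 * 147.4 * 0.0106
Step 3: D = 6129.3 N

6129.3


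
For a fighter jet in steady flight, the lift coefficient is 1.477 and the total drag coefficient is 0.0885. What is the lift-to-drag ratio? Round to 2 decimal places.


Step 1: L/D = CL / CD = 1.477 / 0.0885
Step 2: L/D = 16.69

16.69


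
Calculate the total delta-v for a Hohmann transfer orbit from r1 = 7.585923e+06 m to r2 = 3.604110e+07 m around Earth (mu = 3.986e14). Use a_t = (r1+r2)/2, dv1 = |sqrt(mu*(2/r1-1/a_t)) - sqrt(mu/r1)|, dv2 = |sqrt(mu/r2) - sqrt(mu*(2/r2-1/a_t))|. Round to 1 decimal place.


Step 1: Transfer semi-major axis a_t = (7.585923e+06 + 3.604110e+07) / 2 = 2.181351e+07 m
Step 2: v1 (circular at r1) = sqrt(mu/r1) = 7248.77 m/s
Step 3: v_t1 = sqrt(mu*(2/r1 - 1/a_t)) = 9317.53 m/s
Step 4: dv1 = |9317.53 - 7248.77| = 2068.76 m/s
Step 5: v2 (circular at r2) = 3325.6 m/s, v_t2 = 1961.15 m/s
Step 6: dv2 = |3325.6 - 1961.15| = 1364.45 m/s
Step 7: Total delta-v = 2068.76 + 1364.45 = 3433.2 m/s

3433.2


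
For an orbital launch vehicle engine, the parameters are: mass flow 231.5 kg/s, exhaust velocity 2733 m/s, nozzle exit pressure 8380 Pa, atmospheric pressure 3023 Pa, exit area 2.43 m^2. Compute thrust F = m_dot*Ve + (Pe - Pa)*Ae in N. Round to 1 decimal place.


Step 1: Momentum thrust = m_dot * Ve = 231.5 * 2733 = 632689.5 N
Step 2: Pressure thrust = (Pe - Pa) * Ae = (8380 - 3023) * 2.43 = 13017.51 N
Step 3: Total thrust F = 632689.5 + 13017.51 = 645707.0 N

645707.0


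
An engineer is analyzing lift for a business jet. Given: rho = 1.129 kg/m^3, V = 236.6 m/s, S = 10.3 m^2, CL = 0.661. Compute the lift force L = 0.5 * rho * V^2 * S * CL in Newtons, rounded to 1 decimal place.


Step 1: Calculate dynamic pressure q = 0.5 * 1.129 * 236.6^2 = 0.5 * 1.129 * 55979.56 = 31600.4616 Pa
Step 2: Multiply by wing area and lift coefficient: L = 31600.4616 * 10.3 * 0.661
Step 3: L = 325484.7547 * 0.661 = 215145.4 N

215145.4


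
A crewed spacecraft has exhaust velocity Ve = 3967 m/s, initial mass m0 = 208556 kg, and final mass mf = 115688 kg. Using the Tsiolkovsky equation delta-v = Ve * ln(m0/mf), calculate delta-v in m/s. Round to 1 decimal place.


Step 1: Mass ratio m0/mf = 208556 / 115688 = 1.802745
Step 2: ln(1.802745) = 0.589311
Step 3: delta-v = 3967 * 0.589311 = 2337.8 m/s

2337.8


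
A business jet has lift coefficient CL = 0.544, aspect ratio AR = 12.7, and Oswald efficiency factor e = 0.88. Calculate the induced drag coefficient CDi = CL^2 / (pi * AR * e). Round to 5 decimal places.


Step 1: CL^2 = 0.544^2 = 0.295936
Step 2: pi * AR * e = 3.14159 * 12.7 * 0.88 = 35.110439
Step 3: CDi = 0.295936 / 35.110439 = 0.00843

0.00843


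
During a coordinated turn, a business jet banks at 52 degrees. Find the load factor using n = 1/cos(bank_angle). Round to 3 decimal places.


Step 1: Convert 52 degrees to radians = 0.907571
Step 2: cos(52 deg) = 0.615661
Step 3: n = 1 / 0.615661 = 1.624

1.624


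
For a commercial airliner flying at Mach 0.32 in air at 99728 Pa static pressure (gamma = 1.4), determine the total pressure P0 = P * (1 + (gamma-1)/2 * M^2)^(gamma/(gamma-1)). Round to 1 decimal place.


Step 1: (gamma-1)/2 * M^2 = 0.2 * 0.1024 = 0.02048
Step 2: 1 + 0.02048 = 1.02048
Step 3: Exponent gamma/(gamma-1) = 3.5
Step 4: P0 = 99728 * 1.02048^3.5 = 107061.4 Pa

107061.4


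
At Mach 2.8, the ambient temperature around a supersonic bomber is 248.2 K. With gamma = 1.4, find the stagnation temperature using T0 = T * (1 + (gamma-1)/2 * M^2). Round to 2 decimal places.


Step 1: (gamma-1)/2 = 0.2
Step 2: M^2 = 7.84
Step 3: 1 + 0.2 * 7.84 = 2.568
Step 4: T0 = 248.2 * 2.568 = 637.38 K

637.38


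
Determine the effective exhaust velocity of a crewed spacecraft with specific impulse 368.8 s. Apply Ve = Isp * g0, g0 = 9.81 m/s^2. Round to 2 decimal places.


Step 1: Ve = Isp * g0 = 368.8 * 9.81
Step 2: Ve = 3617.93 m/s

3617.93


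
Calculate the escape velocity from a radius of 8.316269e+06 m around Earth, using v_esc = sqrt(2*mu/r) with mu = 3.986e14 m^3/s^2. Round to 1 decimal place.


Step 1: 2*mu/r = 2 * 3.986e14 / 8.316269e+06 = 95860295.0434
Step 2: v_esc = sqrt(95860295.0434) = 9790.8 m/s

9790.8


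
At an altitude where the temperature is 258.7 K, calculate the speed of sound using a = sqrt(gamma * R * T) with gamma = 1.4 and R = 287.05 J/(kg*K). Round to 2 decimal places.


Step 1: gamma * R * T = 1.4 * 287.05 * 258.7 = 103963.769
Step 2: a = sqrt(103963.769) = 322.43 m/s

322.43


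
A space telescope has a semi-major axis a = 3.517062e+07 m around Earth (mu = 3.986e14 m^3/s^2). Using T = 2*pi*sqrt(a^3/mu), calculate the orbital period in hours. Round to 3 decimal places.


Step 1: a^3 / mu = 4.350509e+22 / 3.986e14 = 1.091447e+08
Step 2: sqrt(1.091447e+08) = 10447.2356 s
Step 3: T = 2*pi * 10447.2356 = 65641.92 s
Step 4: T in hours = 65641.92 / 3600 = 18.234 hours

18.234


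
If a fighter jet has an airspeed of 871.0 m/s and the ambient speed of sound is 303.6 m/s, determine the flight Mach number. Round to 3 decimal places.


Step 1: M = V / a = 871.0 / 303.6
Step 2: M = 2.869

2.869


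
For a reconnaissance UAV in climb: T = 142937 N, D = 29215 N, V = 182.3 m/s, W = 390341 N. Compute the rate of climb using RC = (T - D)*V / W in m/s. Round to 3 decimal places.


Step 1: Excess thrust = T - D = 142937 - 29215 = 113722 N
Step 2: Excess power = 113722 * 182.3 = 20731520.6 W
Step 3: RC = 20731520.6 / 390341 = 53.111 m/s

53.111


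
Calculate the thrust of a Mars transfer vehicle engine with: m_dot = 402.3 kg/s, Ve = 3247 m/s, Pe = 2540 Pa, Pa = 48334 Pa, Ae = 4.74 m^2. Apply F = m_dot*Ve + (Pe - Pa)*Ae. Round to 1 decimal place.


Step 1: Momentum thrust = m_dot * Ve = 402.3 * 3247 = 1306268.1 N
Step 2: Pressure thrust = (Pe - Pa) * Ae = (2540 - 48334) * 4.74 = -217063.56 N
Step 3: Total thrust F = 1306268.1 + -217063.56 = 1089204.5 N

1089204.5


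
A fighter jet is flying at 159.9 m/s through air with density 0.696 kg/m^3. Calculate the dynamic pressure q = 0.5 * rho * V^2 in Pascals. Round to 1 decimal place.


Step 1: V^2 = 159.9^2 = 25568.01
Step 2: q = 0.5 * 0.696 * 25568.01
Step 3: q = 8897.7 Pa

8897.7


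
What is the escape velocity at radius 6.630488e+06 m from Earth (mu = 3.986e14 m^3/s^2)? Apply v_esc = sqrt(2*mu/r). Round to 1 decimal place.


Step 1: 2*mu/r = 2 * 3.986e14 / 6.630488e+06 = 120232477.6095
Step 2: v_esc = sqrt(120232477.6095) = 10965.1 m/s

10965.1


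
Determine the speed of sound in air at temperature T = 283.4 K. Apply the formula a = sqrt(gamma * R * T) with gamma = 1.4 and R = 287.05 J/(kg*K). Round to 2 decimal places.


Step 1: gamma * R * T = 1.4 * 287.05 * 283.4 = 113889.958
Step 2: a = sqrt(113889.958) = 337.48 m/s

337.48


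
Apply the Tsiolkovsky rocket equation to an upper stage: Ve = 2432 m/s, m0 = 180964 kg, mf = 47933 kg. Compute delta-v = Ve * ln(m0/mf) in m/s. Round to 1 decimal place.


Step 1: Mass ratio m0/mf = 180964 / 47933 = 3.775353
Step 2: ln(3.775353) = 1.328494
Step 3: delta-v = 2432 * 1.328494 = 3230.9 m/s

3230.9


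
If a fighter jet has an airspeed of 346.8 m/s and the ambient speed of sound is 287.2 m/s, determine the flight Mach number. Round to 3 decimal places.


Step 1: M = V / a = 346.8 / 287.2
Step 2: M = 1.208

1.208


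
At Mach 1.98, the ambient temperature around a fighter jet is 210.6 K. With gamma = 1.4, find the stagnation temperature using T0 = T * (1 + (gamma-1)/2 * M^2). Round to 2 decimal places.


Step 1: (gamma-1)/2 = 0.2
Step 2: M^2 = 3.9204
Step 3: 1 + 0.2 * 3.9204 = 1.78408
Step 4: T0 = 210.6 * 1.78408 = 375.73 K

375.73


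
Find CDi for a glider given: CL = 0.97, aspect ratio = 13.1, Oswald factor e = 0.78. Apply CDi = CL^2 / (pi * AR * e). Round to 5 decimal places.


Step 1: CL^2 = 0.97^2 = 0.9409
Step 2: pi * AR * e = 3.14159 * 13.1 * 0.78 = 32.100794
Step 3: CDi = 0.9409 / 32.100794 = 0.02931

0.02931


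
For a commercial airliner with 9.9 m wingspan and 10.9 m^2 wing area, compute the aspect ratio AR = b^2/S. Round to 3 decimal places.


Step 1: b^2 = 9.9^2 = 98.01
Step 2: AR = 98.01 / 10.9 = 8.992

8.992


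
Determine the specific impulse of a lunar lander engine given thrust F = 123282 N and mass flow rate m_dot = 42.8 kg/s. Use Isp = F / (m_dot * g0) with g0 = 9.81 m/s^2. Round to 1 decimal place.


Step 1: m_dot * g0 = 42.8 * 9.81 = 419.87
Step 2: Isp = 123282 / 419.87 = 293.6 s

293.6


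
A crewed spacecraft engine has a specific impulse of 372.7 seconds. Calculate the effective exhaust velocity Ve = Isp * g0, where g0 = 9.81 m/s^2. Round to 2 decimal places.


Step 1: Ve = Isp * g0 = 372.7 * 9.81
Step 2: Ve = 3656.19 m/s

3656.19


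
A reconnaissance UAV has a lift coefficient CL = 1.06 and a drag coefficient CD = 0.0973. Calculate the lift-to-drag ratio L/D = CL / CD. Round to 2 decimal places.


Step 1: L/D = CL / CD = 1.06 / 0.0973
Step 2: L/D = 10.89

10.89


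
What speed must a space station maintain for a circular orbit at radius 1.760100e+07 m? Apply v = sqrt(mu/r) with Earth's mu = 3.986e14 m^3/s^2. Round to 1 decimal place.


Step 1: mu / r = 3.986e14 / 1.760100e+07 = 22646440.5432
Step 2: v = sqrt(22646440.5432) = 4758.8 m/s

4758.8


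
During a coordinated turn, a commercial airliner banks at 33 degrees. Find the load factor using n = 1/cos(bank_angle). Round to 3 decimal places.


Step 1: Convert 33 degrees to radians = 0.575959
Step 2: cos(33 deg) = 0.838671
Step 3: n = 1 / 0.838671 = 1.192

1.192


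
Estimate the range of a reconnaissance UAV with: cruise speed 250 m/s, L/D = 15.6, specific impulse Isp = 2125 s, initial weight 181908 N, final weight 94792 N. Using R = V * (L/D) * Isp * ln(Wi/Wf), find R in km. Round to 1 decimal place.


Step 1: Coefficient = V * (L/D) * Isp = 250 * 15.6 * 2125 = 8287500.0 m
Step 2: Wi/Wf = 181908 / 94792 = 1.919023
Step 3: ln(1.919023) = 0.651816
Step 4: R = 8287500.0 * 0.651816 = 5401925.5 m = 5401.9 km

5401.9


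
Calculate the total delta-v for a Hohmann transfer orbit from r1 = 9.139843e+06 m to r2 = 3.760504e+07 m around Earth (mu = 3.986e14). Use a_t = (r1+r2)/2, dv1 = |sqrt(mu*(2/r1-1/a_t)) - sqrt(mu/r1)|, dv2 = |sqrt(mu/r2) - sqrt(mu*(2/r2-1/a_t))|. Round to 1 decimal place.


Step 1: Transfer semi-major axis a_t = (9.139843e+06 + 3.760504e+07) / 2 = 2.337244e+07 m
Step 2: v1 (circular at r1) = sqrt(mu/r1) = 6603.88 m/s
Step 3: v_t1 = sqrt(mu*(2/r1 - 1/a_t)) = 8376.65 m/s
Step 4: dv1 = |8376.65 - 6603.88| = 1772.77 m/s
Step 5: v2 (circular at r2) = 3255.71 m/s, v_t2 = 2035.93 m/s
Step 6: dv2 = |3255.71 - 2035.93| = 1219.78 m/s
Step 7: Total delta-v = 1772.77 + 1219.78 = 2992.5 m/s

2992.5
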